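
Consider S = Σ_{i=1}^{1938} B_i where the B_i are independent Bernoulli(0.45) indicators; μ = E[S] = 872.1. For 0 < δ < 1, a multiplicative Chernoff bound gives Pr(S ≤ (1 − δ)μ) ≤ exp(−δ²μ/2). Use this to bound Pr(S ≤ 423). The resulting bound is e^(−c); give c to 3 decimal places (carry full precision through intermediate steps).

115.635

Write 423 = (1 − δ)μ, so δ = 1 − 423/872.1 = 0.5149639…
Then the exponent is δ²μ/2 = (μ − 423)²/(2μ) = 115.635139.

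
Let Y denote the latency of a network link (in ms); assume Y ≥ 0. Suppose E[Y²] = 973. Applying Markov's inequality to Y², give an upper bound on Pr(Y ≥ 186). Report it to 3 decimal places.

Since Y ≥ 0, the event {Y ≥ 186} is the same as {Y² ≥ 34596}.
Markov's inequality applied to Y² gives Pr(Y² ≥ 34596) ≤ E[Y²]/34596 = 973/34596 = 0.0281.

0.028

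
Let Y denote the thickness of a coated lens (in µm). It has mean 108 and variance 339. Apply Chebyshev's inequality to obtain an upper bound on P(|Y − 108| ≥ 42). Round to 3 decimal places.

Chebyshev: P(|Y − μ| ≥ t) ≤ Var(Y)/t².
Bound = 339 / 1764 = 0.1922.

0.192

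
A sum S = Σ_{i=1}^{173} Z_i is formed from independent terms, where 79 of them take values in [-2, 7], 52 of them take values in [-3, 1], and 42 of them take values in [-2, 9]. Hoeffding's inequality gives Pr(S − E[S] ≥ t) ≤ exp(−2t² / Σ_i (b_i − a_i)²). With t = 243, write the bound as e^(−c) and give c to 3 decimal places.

9.591

Σ(b_i − a_i)² = 79·9² + 52·4² + 42·11² = 12313.
c = 2t² / 12313 = 2·243² / 12313 = 9.5913.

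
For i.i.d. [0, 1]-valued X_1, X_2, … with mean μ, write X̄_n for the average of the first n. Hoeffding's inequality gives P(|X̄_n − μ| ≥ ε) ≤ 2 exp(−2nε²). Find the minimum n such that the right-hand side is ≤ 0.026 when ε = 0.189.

61

Require 2·exp(−2nε²) ≤ 0.026, i.e. 2nε² ≥ ln(2/0.026) = 4.342806.
So n ≥ 4.342806 / (2·0.189²) = 60.788.
The smallest integer n is 61.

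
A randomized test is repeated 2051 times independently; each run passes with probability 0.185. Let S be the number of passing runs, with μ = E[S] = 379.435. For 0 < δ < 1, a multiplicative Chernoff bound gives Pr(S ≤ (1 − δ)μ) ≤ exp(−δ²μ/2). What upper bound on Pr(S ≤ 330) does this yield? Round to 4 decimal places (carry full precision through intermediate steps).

0.0399

Write 330 = (1 − δ)μ, so δ = 1 − 330/379.435 = 0.1302858…
Then the exponent is δ²μ/2 = (μ − 330)²/(2μ) = 3.220340.
Bound = exp(−3.220340) = 0.03994.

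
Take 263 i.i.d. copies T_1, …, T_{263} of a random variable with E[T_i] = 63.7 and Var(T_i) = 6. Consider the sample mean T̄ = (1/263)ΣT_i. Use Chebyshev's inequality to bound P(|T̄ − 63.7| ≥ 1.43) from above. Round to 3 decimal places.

0.011

Var(T̄) = Var(T_i)/n = 6/263 = 0.022814.
Chebyshev: P(|T̄ − 63.7| ≥ 1.43) ≤ Var(T̄)/(1.43)² = 6/(263·1.43²) = 0.0112.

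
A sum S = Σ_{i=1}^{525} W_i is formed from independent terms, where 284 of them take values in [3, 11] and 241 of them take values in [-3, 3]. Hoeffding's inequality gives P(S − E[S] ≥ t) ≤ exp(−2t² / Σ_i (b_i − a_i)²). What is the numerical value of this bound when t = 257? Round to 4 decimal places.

0.0073

Σ(b_i − a_i)² = 284·8² + 241·6² = 26852.
Exponent = 2·257² / 26852 = 4.91948.
Bound = exp(−4.91948) = 0.00730.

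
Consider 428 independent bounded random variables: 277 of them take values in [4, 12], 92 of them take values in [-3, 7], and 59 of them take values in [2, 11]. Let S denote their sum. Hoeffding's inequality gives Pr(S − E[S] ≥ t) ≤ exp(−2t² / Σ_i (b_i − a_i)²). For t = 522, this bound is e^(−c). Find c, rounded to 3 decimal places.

Σ(b_i − a_i)² = 277·8² + 92·10² + 59·9² = 31707.
c = 2t² / 31707 = 2·522² / 31707 = 17.1876.

17.188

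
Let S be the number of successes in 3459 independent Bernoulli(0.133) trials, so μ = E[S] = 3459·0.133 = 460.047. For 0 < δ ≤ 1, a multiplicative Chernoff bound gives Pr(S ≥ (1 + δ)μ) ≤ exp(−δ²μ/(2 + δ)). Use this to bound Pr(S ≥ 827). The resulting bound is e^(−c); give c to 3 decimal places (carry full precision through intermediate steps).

104.623

Write 827 = (1 + δ)μ, so δ = 827/460.047 − 1 = 0.7976424…
Then the exponent is δ²μ/(2 + δ) = (827 − μ)² / (μ·(2 + δ)) = 104.622834.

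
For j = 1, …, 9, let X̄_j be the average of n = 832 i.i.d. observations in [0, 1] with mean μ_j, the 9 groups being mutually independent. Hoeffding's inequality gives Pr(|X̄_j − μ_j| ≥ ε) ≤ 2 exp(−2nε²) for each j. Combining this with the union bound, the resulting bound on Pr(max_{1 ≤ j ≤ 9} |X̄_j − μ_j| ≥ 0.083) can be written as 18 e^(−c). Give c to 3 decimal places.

11.463

Union bound over the 9 events: Pr(max_{1 ≤ j ≤ 9} |X̄_j − μ_j| ≥ 0.083) ≤ 9·2·exp(−2nε²) = 18 exp(−2·832·0.083²).
So c = 2·832·0.083² = 11.4633.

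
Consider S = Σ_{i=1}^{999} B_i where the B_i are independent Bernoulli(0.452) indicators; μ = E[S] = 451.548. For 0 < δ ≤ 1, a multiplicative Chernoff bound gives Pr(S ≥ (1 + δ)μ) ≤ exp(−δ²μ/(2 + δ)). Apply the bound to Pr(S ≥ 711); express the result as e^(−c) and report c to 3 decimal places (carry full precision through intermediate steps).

Write 711 = (1 + δ)μ, so δ = 711/451.548 − 1 = 0.5745834…
Then the exponent is δ²μ/(2 + δ) = (711 − μ)² / (μ·(2 + δ)) = 57.903278.

57.903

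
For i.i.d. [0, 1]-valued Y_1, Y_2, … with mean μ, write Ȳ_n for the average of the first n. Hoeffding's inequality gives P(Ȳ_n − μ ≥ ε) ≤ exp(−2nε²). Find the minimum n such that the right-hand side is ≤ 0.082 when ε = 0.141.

63

Require exp(−2nε²) ≤ 0.082, i.e. 2nε² ≥ ln(1/0.082) = 2.501036.
So n ≥ 2.501036 / (2·0.141²) = 62.900.
The smallest integer n is 63.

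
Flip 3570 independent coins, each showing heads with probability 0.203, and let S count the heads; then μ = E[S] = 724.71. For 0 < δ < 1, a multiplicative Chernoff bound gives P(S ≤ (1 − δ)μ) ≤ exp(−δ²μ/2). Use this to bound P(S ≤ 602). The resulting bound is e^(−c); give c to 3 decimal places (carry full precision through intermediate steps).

10.389

Write 602 = (1 − δ)μ, so δ = 1 − 602/724.71 = 0.1693229…
Then the exponent is δ²μ/2 = (μ − 602)²/(2μ) = 10.388807.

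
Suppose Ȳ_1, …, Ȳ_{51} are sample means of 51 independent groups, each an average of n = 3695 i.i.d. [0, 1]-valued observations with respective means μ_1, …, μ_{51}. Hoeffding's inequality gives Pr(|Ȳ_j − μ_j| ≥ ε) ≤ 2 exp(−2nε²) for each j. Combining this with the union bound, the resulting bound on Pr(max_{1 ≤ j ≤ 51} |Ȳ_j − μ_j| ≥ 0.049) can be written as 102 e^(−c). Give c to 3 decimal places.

Union bound over the 51 events: Pr(max_{1 ≤ j ≤ 51} |Ȳ_j − μ_j| ≥ 0.049) ≤ 51·2·exp(−2nε²) = 102 exp(−2·3695·0.049²).
So c = 2·3695·0.049² = 17.7434.

17.743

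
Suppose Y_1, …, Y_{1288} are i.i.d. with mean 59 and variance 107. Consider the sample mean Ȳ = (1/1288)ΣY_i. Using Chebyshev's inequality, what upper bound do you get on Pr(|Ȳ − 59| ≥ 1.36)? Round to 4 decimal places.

Var(Ȳ) = Var(Y_i)/n = 107/1288 = 0.083075.
Chebyshev: Pr(|Ȳ − 59| ≥ 1.36) ≤ Var(Ȳ)/(1.36)² = 107/(1288·1.36²) = 0.0449.

0.0449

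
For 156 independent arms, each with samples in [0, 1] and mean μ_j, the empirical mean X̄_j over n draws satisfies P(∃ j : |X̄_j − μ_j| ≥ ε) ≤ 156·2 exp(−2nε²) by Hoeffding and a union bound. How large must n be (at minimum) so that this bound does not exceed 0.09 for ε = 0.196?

Need 2·156·exp(−2nε²) ≤ 0.09, i.e. exp(−2nε²) ≤ 0.09/312.
So 2nε² ≥ ln(312/0.09) = 8.150949.
Hence n ≥ 8.150949/(2·0.196²) = 106.088.
The smallest integer n is 107.

107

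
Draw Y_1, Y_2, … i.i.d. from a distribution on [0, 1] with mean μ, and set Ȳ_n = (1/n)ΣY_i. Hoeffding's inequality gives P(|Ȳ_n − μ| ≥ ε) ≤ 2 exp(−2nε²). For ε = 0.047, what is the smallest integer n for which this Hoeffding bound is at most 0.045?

Require 2·exp(−2nε²) ≤ 0.045, i.e. 2nε² ≥ ln(2/0.045) = 3.794240.
So n ≥ 3.794240 / (2·0.047²) = 858.814.
The smallest integer n is 859.

859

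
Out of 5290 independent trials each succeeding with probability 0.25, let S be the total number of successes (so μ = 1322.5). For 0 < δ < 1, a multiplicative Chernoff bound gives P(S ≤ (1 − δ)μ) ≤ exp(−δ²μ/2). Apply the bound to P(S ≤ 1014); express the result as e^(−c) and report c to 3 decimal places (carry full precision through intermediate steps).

Write 1014 = (1 − δ)μ, so δ = 1 − 1014/1322.5 = 0.2332703…
Then the exponent is δ²μ/2 = (μ − 1014)²/(2μ) = 35.981947.

35.982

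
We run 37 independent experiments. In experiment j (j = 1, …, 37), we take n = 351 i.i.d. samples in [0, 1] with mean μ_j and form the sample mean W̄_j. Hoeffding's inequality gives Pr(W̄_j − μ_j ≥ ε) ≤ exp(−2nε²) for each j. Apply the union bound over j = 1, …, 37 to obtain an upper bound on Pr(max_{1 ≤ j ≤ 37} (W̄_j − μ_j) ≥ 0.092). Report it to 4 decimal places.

Per-experiment Hoeffding bound: exp(−2·351·0.092²) = exp(−5.94173) = 0.0026275.
Union bound over 37 events: 37·0.0026275 = 0.09722.

0.0972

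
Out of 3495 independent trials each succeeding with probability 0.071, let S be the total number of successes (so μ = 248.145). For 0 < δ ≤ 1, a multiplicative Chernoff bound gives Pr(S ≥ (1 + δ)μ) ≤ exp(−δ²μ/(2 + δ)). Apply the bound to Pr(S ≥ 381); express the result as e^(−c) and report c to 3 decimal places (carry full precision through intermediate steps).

Write 381 = (1 + δ)μ, so δ = 381/248.145 − 1 = 0.5353926…
Then the exponent is δ²μ/(2 + δ) = (381 − μ)² / (μ·(2 + δ)) = 28.054663.

28.055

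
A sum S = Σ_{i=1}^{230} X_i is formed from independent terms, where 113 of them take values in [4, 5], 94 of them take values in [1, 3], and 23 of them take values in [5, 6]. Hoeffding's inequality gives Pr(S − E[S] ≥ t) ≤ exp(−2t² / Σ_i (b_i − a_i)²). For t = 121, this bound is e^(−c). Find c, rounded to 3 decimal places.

57.191

Σ(b_i − a_i)² = 113·1² + 94·2² + 23·1² = 512.
c = 2t² / 512 = 2·121² / 512 = 57.1914.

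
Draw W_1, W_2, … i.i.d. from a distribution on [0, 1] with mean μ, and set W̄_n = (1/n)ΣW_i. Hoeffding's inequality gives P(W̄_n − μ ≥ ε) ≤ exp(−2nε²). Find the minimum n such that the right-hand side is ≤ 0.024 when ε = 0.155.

Require exp(−2nε²) ≤ 0.024, i.e. 2nε² ≥ ln(1/0.024) = 3.729701.
So n ≥ 3.729701 / (2·0.155²) = 77.621.
The smallest integer n is 78.

78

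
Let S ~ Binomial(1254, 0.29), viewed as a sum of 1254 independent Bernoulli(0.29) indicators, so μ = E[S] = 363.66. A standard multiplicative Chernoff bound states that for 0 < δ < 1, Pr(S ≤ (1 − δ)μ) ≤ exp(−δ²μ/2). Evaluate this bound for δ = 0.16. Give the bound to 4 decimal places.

0.0095

Exponent = δ²μ/2 = 0.16²·363.66/2 = 4.6548.
Bound = exp(−4.6548) = 0.00952.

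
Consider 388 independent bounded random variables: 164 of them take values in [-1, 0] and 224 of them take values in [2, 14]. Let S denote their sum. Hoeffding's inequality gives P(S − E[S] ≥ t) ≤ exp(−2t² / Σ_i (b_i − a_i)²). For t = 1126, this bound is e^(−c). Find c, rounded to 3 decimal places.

78.216

Σ(b_i − a_i)² = 164·1² + 224·12² = 32420.
c = 2t² / 32420 = 2·1126² / 32420 = 78.2157.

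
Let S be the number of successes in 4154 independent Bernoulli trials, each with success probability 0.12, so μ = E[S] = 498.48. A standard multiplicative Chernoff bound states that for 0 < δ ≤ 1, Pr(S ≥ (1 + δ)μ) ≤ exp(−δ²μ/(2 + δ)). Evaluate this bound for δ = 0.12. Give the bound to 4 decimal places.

0.0338

Exponent = δ²μ/(2 + δ) = 0.12²·498.48/2.12 = 3.3859.
Bound = exp(−3.3859) = 0.03385.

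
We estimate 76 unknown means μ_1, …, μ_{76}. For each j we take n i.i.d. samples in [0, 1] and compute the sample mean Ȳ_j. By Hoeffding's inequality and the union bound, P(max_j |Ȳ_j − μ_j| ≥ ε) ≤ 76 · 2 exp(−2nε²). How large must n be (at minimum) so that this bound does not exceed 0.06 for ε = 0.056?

Need 2·76·exp(−2nε²) ≤ 0.06, i.e. exp(−2nε²) ≤ 0.06/152.
So 2nε² ≥ ln(152/0.06) = 7.837291.
Hence n ≥ 7.837291/(2·0.056²) = 1249.568.
The smallest integer n is 1250.

1250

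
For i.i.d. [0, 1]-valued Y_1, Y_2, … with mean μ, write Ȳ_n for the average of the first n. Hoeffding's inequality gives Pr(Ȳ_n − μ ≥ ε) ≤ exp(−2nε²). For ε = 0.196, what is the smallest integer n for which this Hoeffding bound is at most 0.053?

Require exp(−2nε²) ≤ 0.053, i.e. 2nε² ≥ ln(1/0.053) = 2.937463.
So n ≥ 2.937463 / (2·0.196²) = 38.232.
The smallest integer n is 39.

39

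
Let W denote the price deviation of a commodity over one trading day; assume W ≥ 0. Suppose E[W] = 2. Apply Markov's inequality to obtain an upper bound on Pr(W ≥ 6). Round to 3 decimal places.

Markov's inequality: for a non-negative random variable, Pr(W ≥ a) ≤ E[W]/a.
Here E[W] = 2 and a = 6, so the bound is 2/6 = 0.3333.

0.333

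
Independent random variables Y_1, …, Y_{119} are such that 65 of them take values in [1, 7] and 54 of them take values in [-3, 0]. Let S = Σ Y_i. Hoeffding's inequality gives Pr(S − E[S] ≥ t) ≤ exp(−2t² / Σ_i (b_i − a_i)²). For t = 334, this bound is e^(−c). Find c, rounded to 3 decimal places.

Σ(b_i − a_i)² = 65·6² + 54·3² = 2826.
c = 2t² / 2826 = 2·334² / 2826 = 78.9498.

78.950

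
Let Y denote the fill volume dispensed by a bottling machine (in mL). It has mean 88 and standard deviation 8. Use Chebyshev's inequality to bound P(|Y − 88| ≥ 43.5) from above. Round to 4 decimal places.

0.0338

Chebyshev: P(|Y − μ| ≥ t) ≤ Var(Y)/t².
Var(Y) = σ² = 8² = 64.
Bound = 64 / 1892.25 = 0.0338.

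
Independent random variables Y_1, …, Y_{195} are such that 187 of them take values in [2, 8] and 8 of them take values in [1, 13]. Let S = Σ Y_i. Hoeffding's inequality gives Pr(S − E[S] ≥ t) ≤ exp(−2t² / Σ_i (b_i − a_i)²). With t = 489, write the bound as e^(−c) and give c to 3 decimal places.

60.660

Σ(b_i − a_i)² = 187·6² + 8·12² = 7884.
c = 2t² / 7884 = 2·489² / 7884 = 60.6598.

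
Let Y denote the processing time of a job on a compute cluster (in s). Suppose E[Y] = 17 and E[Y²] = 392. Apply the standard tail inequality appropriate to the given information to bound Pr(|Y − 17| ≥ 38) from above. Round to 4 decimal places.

The first two moments determine the variance, so Chebyshev's inequality is the sharpest standard bound available.
Var(Y) = E[Y²] − (E[Y])² = 392 − 289 = 103.
Chebyshev's inequality: Pr(|Y − μ| ≥ t) ≤ Var(Y)/t² = 103/1444 = 0.0713.

0.0713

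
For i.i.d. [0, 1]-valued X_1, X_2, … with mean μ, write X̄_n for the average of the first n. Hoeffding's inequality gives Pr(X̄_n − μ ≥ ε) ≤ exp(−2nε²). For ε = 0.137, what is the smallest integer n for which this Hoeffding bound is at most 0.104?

Require exp(−2nε²) ≤ 0.104, i.e. 2nε² ≥ ln(1/0.104) = 2.263364.
So n ≥ 2.263364 / (2·0.137²) = 60.295.
The smallest integer n is 61.

61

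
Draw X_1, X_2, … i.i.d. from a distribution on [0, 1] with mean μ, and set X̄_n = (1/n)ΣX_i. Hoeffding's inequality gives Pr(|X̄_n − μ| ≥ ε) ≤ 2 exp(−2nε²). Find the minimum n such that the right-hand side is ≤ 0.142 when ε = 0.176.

43

Require 2·exp(−2nε²) ≤ 0.142, i.e. 2nε² ≥ ln(2/0.142) = 2.645075.
So n ≥ 2.645075 / (2·0.176²) = 42.696.
The smallest integer n is 43.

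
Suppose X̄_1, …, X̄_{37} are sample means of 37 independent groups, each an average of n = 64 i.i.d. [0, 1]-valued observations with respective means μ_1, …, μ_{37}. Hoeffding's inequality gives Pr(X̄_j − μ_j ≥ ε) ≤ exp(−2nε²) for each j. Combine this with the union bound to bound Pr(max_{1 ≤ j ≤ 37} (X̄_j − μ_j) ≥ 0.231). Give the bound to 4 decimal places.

Per-experiment Hoeffding bound: exp(−2·64·0.231²) = exp(−6.83021) = 0.0010806.
Union bound over 37 events: 37·0.0010806 = 0.03998.

0.0400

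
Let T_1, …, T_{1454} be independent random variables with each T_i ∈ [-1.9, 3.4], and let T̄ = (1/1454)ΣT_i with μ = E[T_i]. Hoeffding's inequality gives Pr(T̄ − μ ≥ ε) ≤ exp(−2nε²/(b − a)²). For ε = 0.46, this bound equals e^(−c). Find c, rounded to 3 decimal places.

c = 2nε²/(b − a)² = 2·1454·0.46² / 5.3² = 21.9058.

21.906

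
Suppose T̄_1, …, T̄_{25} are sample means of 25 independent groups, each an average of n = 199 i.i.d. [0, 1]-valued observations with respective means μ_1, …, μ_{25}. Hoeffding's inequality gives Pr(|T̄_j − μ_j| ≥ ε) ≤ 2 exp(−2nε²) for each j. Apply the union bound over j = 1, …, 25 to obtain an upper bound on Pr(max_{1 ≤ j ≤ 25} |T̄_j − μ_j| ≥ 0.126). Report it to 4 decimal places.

Per-experiment Hoeffding bound: 2·exp(−2·199·0.126²) = 2·exp(−6.31865) = 0.0036048.
Union bound over 25 events: 25·0.0036048 = 0.09012.

0.0901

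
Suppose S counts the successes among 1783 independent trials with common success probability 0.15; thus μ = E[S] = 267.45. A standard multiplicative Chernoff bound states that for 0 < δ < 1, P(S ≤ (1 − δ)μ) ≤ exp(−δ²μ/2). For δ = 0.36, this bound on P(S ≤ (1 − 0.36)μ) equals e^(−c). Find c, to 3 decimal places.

c = δ²μ/2 = 0.36²·267.45/2 = 17.3308.

17.331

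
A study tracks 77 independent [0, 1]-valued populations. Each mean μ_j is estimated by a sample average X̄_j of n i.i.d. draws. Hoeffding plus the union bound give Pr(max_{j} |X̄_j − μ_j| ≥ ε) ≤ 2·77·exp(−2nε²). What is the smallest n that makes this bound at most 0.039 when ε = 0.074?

Need 2·77·exp(−2nε²) ≤ 0.039, i.e. exp(−2nε²) ≤ 0.039/154.
So 2nε² ≥ ln(154/0.039) = 8.281146.
Hence n ≥ 8.281146/(2·0.074²) = 756.131.
The smallest integer n is 757.

757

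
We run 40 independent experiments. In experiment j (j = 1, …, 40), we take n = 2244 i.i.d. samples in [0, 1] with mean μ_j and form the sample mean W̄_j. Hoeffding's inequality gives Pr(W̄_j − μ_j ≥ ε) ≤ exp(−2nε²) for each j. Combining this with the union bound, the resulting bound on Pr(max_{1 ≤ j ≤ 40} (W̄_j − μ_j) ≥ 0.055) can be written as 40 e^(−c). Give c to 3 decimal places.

13.576

Union bound over the 40 events: Pr(max_{1 ≤ j ≤ 40} (W̄_j − μ_j) ≥ 0.055) ≤ 40·exp(−2nε²) = 40 exp(−2·2244·0.055²).
So c = 2·2244·0.055² = 13.5762.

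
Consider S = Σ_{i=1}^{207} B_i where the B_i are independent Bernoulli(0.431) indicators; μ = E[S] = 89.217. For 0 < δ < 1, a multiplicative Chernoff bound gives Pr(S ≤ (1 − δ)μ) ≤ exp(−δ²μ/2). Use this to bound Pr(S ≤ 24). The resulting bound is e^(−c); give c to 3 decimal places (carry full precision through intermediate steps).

Write 24 = (1 − δ)μ, so δ = 1 − 24/89.217 = 0.730993…
Then the exponent is δ²μ/2 = (μ − 24)²/(2μ) = 23.836584.

23.837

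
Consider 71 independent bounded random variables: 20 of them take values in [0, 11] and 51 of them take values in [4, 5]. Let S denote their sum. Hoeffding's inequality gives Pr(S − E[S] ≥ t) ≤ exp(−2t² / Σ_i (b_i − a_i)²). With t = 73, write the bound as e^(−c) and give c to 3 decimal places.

4.313

Σ(b_i − a_i)² = 20·11² + 51·1² = 2471.
c = 2t² / 2471 = 2·73² / 2471 = 4.3132.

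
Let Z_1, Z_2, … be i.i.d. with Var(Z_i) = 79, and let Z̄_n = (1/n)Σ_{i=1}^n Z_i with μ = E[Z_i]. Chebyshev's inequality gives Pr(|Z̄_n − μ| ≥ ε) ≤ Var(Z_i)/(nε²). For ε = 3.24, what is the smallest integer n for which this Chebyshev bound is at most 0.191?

40

Require 79/(n·3.24²) ≤ 0.191, i.e. n ≥ 79/(0.191·3.24²) = 39.401.
The smallest integer n is 40.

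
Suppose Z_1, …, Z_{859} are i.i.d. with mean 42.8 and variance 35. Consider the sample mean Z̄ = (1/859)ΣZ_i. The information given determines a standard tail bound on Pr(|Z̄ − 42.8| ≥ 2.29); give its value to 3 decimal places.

With mean and variance of each term known, Chebyshev's inequality bounds the deviation of the sum (or sample mean).
Var(Z̄) = Var(Z_i)/n = 35/859 = 0.040745.
Chebyshev: Pr(|Z̄ − 42.8| ≥ 2.29) ≤ Var(Z̄)/(2.29)² = 35/(859·2.29²) = 0.0078.

0.008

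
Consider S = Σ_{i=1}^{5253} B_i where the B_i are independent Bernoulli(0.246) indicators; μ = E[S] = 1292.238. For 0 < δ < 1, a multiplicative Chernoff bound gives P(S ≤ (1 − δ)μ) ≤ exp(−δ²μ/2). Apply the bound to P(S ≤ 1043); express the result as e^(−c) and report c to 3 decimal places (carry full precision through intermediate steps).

24.036

Write 1043 = (1 − δ)μ, so δ = 1 − 1043/1292.238 = 0.1928731…
Then the exponent is δ²μ/2 = (μ − 1043)²/(2μ) = 24.035658.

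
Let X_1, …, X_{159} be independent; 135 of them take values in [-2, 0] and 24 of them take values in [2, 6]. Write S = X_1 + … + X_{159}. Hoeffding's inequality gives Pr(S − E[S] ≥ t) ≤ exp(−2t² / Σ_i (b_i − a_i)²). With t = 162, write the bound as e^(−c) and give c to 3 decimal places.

56.805

Σ(b_i − a_i)² = 135·2² + 24·4² = 924.
c = 2t² / 924 = 2·162² / 924 = 56.8052.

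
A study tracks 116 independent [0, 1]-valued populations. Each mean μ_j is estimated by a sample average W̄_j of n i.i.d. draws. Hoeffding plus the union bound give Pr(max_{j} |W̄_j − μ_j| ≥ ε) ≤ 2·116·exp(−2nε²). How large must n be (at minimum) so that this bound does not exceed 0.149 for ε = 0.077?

620

Need 2·116·exp(−2nε²) ≤ 0.149, i.e. exp(−2nε²) ≤ 0.149/232.
So 2nε² ≥ ln(232/0.149) = 7.350546.
Hence n ≥ 7.350546/(2·0.077²) = 619.881.
The smallest integer n is 620.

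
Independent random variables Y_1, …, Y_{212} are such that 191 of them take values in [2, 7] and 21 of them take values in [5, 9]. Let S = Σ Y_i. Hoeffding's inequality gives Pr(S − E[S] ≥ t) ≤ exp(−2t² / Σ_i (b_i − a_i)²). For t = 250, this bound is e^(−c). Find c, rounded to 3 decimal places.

Σ(b_i − a_i)² = 191·5² + 21·4² = 5111.
c = 2t² / 5111 = 2·250² / 5111 = 24.4571.

24.457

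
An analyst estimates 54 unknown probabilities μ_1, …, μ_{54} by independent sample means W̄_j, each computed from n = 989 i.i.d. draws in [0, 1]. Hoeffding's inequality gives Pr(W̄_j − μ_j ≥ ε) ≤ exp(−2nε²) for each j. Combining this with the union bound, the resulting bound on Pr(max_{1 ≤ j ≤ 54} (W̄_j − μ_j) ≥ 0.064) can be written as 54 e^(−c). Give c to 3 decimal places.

8.102

Union bound over the 54 events: Pr(max_{1 ≤ j ≤ 54} (W̄_j − μ_j) ≥ 0.064) ≤ 54·exp(−2nε²) = 54 exp(−2·989·0.064²).
So c = 2·989·0.064² = 8.1019.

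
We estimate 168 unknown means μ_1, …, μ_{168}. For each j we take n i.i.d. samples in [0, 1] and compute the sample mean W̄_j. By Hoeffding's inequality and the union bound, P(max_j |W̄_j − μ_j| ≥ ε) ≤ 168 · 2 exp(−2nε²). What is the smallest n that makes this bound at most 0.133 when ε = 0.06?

Need 2·168·exp(−2nε²) ≤ 0.133, i.e. exp(−2nε²) ≤ 0.133/336.
So 2nε² ≥ ln(336/0.133) = 7.834517.
Hence n ≥ 7.834517/(2·0.06²) = 1088.127.
The smallest integer n is 1089.

1089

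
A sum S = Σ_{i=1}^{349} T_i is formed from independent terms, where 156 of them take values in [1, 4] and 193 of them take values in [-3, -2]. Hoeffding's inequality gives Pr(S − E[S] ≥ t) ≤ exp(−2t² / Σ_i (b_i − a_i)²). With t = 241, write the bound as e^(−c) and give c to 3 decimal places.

Σ(b_i − a_i)² = 156·3² + 193·1² = 1597.
c = 2t² / 1597 = 2·241² / 1597 = 72.7376.

72.738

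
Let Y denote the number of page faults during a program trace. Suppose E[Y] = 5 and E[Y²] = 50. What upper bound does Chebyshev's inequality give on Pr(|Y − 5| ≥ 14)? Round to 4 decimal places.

Var(Y) = E[Y²] − (E[Y])² = 50 − 25 = 25.
Chebyshev's inequality: Pr(|Y − μ| ≥ t) ≤ Var(Y)/t² = 25/196 = 0.1276.

0.1276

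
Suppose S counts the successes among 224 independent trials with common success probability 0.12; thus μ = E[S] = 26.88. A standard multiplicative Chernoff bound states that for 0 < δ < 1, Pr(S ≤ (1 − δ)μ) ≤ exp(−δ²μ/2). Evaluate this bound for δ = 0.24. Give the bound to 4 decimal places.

Exponent = δ²μ/2 = 0.24²·26.88/2 = 0.7741.
Bound = exp(−0.7741) = 0.46110.

0.4611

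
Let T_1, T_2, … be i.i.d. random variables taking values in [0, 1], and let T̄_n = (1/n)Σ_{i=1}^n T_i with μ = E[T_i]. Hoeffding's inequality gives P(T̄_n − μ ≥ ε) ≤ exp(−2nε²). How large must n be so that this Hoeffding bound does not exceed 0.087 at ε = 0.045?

Require exp(−2nε²) ≤ 0.087, i.e. 2nε² ≥ ln(1/0.087) = 2.441847.
So n ≥ 2.441847 / (2·0.045²) = 602.925.
The smallest integer n is 603.

603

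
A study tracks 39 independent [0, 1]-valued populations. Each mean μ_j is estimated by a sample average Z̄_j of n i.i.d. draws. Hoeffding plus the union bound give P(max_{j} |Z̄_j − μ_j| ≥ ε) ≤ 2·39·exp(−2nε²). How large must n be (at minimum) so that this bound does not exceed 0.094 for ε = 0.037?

2455

Need 2·39·exp(−2nε²) ≤ 0.094, i.e. exp(−2nε²) ≤ 0.094/78.
So 2nε² ≥ ln(78/0.094) = 6.721169.
Hence n ≥ 6.721169/(2·0.037²) = 2454.773.
The smallest integer n is 2455.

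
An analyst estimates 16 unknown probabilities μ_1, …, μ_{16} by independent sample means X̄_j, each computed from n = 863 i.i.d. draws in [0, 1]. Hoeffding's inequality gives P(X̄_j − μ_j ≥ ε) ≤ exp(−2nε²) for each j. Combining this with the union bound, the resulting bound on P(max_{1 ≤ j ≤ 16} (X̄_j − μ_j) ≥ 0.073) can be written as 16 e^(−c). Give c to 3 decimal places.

Union bound over the 16 events: P(max_{1 ≤ j ≤ 16} (X̄_j − μ_j) ≥ 0.073) ≤ 16·exp(−2nε²) = 16 exp(−2·863·0.073²).
So c = 2·863·0.073² = 9.1979.

9.198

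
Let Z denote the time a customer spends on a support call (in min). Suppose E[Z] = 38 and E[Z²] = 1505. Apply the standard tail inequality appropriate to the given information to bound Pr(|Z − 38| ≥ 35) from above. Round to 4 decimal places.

The first two moments determine the variance, so Chebyshev's inequality is the sharpest standard bound available.
Var(Z) = E[Z²] − (E[Z])² = 1505 − 1444 = 61.
Chebyshev's inequality: Pr(|Z − μ| ≥ t) ≤ Var(Z)/t² = 61/1225 = 0.0498.

0.0498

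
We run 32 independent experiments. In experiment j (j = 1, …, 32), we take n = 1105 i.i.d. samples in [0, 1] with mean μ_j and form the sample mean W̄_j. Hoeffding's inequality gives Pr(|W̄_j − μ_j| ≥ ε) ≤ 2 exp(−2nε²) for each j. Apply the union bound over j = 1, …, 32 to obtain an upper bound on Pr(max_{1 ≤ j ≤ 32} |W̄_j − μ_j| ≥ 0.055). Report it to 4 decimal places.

0.0799

Per-experiment Hoeffding bound: 2·exp(−2·1105·0.055²) = 2·exp(−6.68525) = 0.0024984.
Union bound over 32 events: 32·0.0024984 = 0.07995.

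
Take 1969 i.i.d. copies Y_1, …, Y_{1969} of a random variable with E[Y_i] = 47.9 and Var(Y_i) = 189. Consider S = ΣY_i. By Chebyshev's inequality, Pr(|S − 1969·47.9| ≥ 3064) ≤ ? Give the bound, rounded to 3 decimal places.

Var(S) = n·Var(Y_i) = 1969·189 = 372141.
Chebyshev: Pr(|S − 1969·47.9| ≥ 3064) ≤ Var(S)/3064² = 372141/9388096 = 0.0396.

0.040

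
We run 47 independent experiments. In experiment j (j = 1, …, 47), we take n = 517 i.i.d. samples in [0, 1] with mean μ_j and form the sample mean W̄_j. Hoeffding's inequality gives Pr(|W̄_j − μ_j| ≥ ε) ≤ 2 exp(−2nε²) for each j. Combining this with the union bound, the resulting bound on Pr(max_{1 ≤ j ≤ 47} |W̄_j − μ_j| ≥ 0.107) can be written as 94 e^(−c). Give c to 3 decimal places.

Union bound over the 47 events: Pr(max_{1 ≤ j ≤ 47} |W̄_j − μ_j| ≥ 0.107) ≤ 47·2·exp(−2nε²) = 94 exp(−2·517·0.107²).
So c = 2·517·0.107² = 11.8383.

11.838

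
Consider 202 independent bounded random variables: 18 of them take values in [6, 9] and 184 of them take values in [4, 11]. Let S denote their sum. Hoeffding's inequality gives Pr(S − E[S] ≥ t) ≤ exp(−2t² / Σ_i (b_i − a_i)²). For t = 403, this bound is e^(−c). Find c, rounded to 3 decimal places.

Σ(b_i − a_i)² = 18·3² + 184·7² = 9178.
c = 2t² / 9178 = 2·403² / 9178 = 35.3909.

35.391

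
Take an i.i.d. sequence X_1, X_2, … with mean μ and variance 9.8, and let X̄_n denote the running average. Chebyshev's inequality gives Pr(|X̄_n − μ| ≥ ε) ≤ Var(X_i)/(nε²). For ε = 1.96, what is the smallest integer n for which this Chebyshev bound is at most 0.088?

Require 9.8/(n·1.96²) ≤ 0.088, i.e. n ≥ 9.8/(0.088·1.96²) = 28.989.
The smallest integer n is 29.

29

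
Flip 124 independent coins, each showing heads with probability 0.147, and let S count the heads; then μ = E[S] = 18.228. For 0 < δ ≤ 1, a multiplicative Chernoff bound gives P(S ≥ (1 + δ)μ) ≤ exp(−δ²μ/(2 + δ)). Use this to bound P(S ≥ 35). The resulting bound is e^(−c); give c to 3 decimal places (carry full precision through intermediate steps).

Write 35 = (1 + δ)μ, so δ = 35/18.228 − 1 = 0.9201229…
Then the exponent is δ²μ/(2 + δ) = (35 − μ)² / (μ·(2 + δ)) = 5.284812.

5.285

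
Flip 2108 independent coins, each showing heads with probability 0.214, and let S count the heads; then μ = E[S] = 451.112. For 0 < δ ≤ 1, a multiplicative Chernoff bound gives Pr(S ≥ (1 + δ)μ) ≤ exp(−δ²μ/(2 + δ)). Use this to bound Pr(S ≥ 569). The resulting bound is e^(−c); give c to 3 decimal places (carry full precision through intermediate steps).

13.624

Write 569 = (1 + δ)μ, so δ = 569/451.112 − 1 = 0.2613276…
Then the exponent is δ²μ/(2 + δ) = (569 − μ)² / (μ·(2 + δ)) = 13.623583.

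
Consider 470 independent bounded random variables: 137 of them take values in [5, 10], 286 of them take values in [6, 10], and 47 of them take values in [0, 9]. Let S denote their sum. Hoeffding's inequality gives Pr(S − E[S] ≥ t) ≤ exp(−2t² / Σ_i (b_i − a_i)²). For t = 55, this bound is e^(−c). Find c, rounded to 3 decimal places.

Σ(b_i − a_i)² = 137·5² + 286·4² + 47·9² = 11808.
c = 2t² / 11808 = 2·55² / 11808 = 0.5124.

0.512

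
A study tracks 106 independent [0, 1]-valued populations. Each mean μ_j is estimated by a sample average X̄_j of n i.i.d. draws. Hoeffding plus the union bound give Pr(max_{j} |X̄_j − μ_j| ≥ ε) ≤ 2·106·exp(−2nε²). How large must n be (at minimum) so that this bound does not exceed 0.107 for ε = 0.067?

846

Need 2·106·exp(−2nε²) ≤ 0.107, i.e. exp(−2nε²) ≤ 0.107/212.
So 2nε² ≥ ln(212/0.107) = 7.591513.
Hence n ≥ 7.591513/(2·0.067²) = 845.568.
The smallest integer n is 846.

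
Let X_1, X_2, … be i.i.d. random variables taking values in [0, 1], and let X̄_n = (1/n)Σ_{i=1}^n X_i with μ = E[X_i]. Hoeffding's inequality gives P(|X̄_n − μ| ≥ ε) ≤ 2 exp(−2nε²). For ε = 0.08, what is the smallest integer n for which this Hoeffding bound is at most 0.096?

Require 2·exp(−2nε²) ≤ 0.096, i.e. 2nε² ≥ ln(2/0.096) = 3.036554.
So n ≥ 3.036554 / (2·0.08²) = 237.231.
The smallest integer n is 238.

238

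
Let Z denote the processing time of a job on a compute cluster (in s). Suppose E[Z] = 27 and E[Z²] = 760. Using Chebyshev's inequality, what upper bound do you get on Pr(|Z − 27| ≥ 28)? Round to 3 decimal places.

0.040

Var(Z) = E[Z²] − (E[Z])² = 760 − 729 = 31.
Chebyshev's inequality: Pr(|Z − μ| ≥ t) ≤ Var(Z)/t² = 31/784 = 0.0395.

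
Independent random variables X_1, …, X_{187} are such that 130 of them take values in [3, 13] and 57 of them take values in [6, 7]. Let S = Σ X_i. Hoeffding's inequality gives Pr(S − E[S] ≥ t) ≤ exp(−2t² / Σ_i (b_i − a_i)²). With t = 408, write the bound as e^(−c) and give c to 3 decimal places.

25.498

Σ(b_i − a_i)² = 130·10² + 57·1² = 13057.
c = 2t² / 13057 = 2·408² / 13057 = 25.4980.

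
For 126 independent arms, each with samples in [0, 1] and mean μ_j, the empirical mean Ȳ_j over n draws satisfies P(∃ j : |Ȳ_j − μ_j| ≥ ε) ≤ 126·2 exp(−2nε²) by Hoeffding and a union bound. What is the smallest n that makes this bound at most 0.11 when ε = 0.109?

326

Need 2·126·exp(−2nε²) ≤ 0.11, i.e. exp(−2nε²) ≤ 0.11/252.
So 2nε² ≥ ln(252/0.11) = 7.736704.
Hence n ≥ 7.736704/(2·0.109²) = 325.591.
The smallest integer n is 326.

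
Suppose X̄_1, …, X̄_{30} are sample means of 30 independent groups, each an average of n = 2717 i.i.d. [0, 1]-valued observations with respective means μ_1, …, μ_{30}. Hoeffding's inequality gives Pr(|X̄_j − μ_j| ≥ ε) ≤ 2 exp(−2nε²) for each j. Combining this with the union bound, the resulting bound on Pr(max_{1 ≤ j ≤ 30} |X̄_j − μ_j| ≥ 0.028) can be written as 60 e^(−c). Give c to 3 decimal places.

Union bound over the 30 events: Pr(max_{1 ≤ j ≤ 30} |X̄_j − μ_j| ≥ 0.028) ≤ 30·2·exp(−2nε²) = 60 exp(−2·2717·0.028²).
So c = 2·2717·0.028² = 4.2603.

4.260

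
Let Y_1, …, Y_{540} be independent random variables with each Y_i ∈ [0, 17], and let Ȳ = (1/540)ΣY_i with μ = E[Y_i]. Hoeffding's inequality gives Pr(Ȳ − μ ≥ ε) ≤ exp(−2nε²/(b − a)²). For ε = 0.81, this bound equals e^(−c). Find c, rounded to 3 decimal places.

2.452

c = 2nε²/(b − a)² = 2·540·0.81² / 17² = 2.4519.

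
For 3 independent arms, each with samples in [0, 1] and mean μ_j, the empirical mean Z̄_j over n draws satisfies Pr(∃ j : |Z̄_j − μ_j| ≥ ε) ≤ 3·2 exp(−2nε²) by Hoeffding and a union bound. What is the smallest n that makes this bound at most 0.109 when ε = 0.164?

Need 2·3·exp(−2nε²) ≤ 0.109, i.e. exp(−2nε²) ≤ 0.109/6.
So 2nε² ≥ ln(6/0.109) = 4.008167.
Hence n ≥ 4.008167/(2·0.164²) = 74.512.
The smallest integer n is 75.

75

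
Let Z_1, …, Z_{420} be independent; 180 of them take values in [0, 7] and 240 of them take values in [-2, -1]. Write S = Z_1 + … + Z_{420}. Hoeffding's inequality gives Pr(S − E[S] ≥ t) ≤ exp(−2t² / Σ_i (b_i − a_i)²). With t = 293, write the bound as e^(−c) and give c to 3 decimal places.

18.951

Σ(b_i − a_i)² = 180·7² + 240·1² = 9060.
c = 2t² / 9060 = 2·293² / 9060 = 18.9512.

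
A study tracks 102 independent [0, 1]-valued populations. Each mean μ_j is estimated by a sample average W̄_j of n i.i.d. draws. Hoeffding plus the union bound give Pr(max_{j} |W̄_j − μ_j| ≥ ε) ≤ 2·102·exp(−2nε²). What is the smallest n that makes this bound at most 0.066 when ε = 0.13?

238

Need 2·102·exp(−2nε²) ≤ 0.066, i.e. exp(−2nε²) ≤ 0.066/204.
So 2nε² ≥ ln(204/0.066) = 8.036221.
Hence n ≥ 8.036221/(2·0.13²) = 237.758.
The smallest integer n is 238.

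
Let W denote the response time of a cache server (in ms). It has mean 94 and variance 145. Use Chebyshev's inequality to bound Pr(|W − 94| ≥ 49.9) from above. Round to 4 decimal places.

Chebyshev: Pr(|W − μ| ≥ t) ≤ Var(W)/t².
Bound = 145 / 2490.01 = 0.0582.

0.0582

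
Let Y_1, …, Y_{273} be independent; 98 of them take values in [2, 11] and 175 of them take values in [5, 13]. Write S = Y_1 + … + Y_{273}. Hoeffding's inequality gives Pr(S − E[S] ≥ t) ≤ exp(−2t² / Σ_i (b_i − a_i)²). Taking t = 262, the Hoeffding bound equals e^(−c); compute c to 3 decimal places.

Σ(b_i − a_i)² = 98·9² + 175·8² = 19138.
c = 2t² / 19138 = 2·262² / 19138 = 7.1736.

7.174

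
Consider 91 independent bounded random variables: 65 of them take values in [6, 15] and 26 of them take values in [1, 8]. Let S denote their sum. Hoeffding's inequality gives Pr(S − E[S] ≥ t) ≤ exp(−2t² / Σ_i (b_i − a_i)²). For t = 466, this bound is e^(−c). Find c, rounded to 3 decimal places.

66.419

Σ(b_i − a_i)² = 65·9² + 26·7² = 6539.
c = 2t² / 6539 = 2·466² / 6539 = 66.4187.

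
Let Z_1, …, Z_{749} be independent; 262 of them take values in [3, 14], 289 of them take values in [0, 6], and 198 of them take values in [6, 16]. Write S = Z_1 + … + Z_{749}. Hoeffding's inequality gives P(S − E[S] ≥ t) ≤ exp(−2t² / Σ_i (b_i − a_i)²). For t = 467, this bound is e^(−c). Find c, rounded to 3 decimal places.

Σ(b_i − a_i)² = 262·11² + 289·6² + 198·10² = 61906.
c = 2t² / 61906 = 2·467² / 61906 = 7.0458.

7.046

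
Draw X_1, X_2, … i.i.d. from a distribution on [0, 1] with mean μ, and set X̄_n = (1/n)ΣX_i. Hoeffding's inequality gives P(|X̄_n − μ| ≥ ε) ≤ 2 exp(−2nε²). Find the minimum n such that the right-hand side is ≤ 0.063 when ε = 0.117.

Require 2·exp(−2nε²) ≤ 0.063, i.e. 2nε² ≥ ln(2/0.063) = 3.457768.
So n ≥ 3.457768 / (2·0.117²) = 126.297.
The smallest integer n is 127.

127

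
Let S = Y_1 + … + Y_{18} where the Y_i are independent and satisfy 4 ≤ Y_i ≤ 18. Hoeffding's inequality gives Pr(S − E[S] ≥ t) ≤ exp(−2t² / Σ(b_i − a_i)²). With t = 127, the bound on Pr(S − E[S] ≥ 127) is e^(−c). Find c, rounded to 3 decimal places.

9.143

Σ(b_i − a_i)² = 18·(14)² = 3528.
c = 2t²/3528 = 2·127²/3528 = 9.1434.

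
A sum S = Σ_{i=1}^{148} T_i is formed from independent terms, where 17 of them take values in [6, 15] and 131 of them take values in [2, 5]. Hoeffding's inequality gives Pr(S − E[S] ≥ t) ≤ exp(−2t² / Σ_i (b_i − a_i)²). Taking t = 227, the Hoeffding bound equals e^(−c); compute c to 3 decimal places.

Σ(b_i − a_i)² = 17·9² + 131·3² = 2556.
c = 2t² / 2556 = 2·227² / 2556 = 40.3200.

40.320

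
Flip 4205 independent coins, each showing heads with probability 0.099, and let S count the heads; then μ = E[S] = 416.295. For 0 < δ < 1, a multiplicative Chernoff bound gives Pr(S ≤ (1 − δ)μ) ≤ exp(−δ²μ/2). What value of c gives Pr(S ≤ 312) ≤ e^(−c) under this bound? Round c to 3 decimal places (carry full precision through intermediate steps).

Write 312 = (1 − δ)μ, so δ = 1 − 312/416.295 = 0.2505315…
Then the exponent is δ²μ/2 = (μ − 312)²/(2μ) = 13.064590.

13.065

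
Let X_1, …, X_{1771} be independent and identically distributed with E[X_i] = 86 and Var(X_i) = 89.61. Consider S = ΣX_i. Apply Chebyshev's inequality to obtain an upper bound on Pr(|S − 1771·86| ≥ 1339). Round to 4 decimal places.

0.0885

Var(S) = n·Var(X_i) = 1771·89.61 = 158699.31.
Chebyshev: Pr(|S − 1771·86| ≥ 1339) ≤ Var(S)/1339² = 158699.31/1792921 = 0.0885.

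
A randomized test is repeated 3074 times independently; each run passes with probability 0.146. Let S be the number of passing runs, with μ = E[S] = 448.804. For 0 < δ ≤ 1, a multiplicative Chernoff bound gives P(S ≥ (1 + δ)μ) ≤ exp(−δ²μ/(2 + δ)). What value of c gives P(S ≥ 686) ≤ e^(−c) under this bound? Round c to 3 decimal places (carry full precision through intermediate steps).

Write 686 = (1 + δ)μ, so δ = 686/448.804 − 1 = 0.5285069…
Then the exponent is δ²μ/(2 + δ) = (686 − μ)² / (μ·(2 + δ)) = 49.578555.

49.579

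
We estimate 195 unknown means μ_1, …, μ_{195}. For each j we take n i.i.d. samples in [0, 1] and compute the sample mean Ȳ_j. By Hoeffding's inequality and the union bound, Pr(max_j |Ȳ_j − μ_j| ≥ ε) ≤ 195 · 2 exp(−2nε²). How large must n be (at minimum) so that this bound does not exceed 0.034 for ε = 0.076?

810

Need 2·195·exp(−2nε²) ≤ 0.034, i.e. exp(−2nε²) ≤ 0.034/390.
So 2nε² ≥ ln(390/0.034) = 9.347541.
Hence n ≥ 9.347541/(2·0.076²) = 809.171.
The smallest integer n is 810.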